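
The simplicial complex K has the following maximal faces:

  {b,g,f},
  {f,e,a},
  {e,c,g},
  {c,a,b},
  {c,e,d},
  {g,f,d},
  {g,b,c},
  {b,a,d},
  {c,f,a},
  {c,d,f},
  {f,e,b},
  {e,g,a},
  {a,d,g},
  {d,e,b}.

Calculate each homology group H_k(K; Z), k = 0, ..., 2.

H_0 = Z,  H_1 = Z^2,  H_2 = Z.

Take the total order a < b < c < d < e < f < g on the vertex set. Then K (dimension 2) consists of the simplices:

  0-simplices (7): a, b, c, d, e, f, g
  1-simplices (21): ab, ac, ad, ae, af, ag, bc, bd, be, bf, bg, cd, ce, cf, cg, de, df, dg, ef, eg, fg
  2-simplices (14): abc, abd, acf, adg, aef, aeg, bcg, bde, bef, bfg, cde, cdf, ceg, dfg

Hence C_0 ≅ Z^7, C_1 ≅ Z^21, C_2 ≅ Z^14.

∂_1: C_1 → C_0 is given by ∂[p,q] = [q] − [p].
This gives a 7×21 integer matrix of rank 6; reducing to Smith normal form yields diagonal entries (1,1,1,1,1,1).

∂_2: C_2 → C_1 acts by ∂[p,q,r] = [q,r] − [p,r] + [p,q]. For instance
  ∂aeg = eg − ag + ae,
  ∂cdf = df − cf + cd.
This gives a 21×14 integer matrix of rank 13; reducing to Smith normal form yields diagonal entries (1,1,1,1,1,1,1,1,1,1,1,1,1).

Computing H_k = (kernel of ∂_k) / (image of ∂_{k+1}):

  H_0: rank C_0 − rank ∂_1 = 7 − 6 = 1, and the invariant factors of ∂_1 are all 1, so H_0 ≅ Z.
  H_1: rank ker ∂_1 − rank ∂_2 = (21 − 6) − 13 = 2, and the invariant factors of ∂_2 are all 1, so H_1 ≅ Z^2.
  H_2: rank ker ∂_2 − rank ∂_3 = (14 − 13) − 0 = 1, and there is no ∂_3, so H_2 ≅ Z.

(K is a triangulation of the torus T^2.)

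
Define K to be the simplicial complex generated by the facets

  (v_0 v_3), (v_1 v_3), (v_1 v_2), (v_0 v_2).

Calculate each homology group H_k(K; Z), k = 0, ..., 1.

We work with the vertex ordering v_0 < v_1 < v_2 < v_3. The simplices of K, each written with vertices in increasing order, are:

  0-simplices (4): [v_0], [v_1], [v_2], [v_3]
  1-simplices (4): [v_0,v_2], [v_0,v_3], [v_1,v_2], [v_1,v_3]

so the chain groups are C_0 ≅ Z^4, C_1 ≅ Z^4.

The boundary map ∂_1: C_1 → C_0 maps an edge to its endpoints' difference, ∂[p,q] = q − p.
The 4×4 boundary matrix has rank 3 and Smith normal form diag(1,1,1).

From H_k ≅ ker(∂_k) / im(∂_{k+1}) we obtain:

  H_0: rank C_0 − rank ∂_1 = 4 − 3 = 1, and the invariant factors of ∂_1 are all 1, so H_0 = Z.
  H_1: rank ker ∂_1 − rank ∂_2 = (4 − 3) − 0 = 1, and there is no ∂_2, so H_1 = Z.

As a check, the Euler characteristic is 4 − 4 = 0, which agrees with 1 − 1 = 0.

H_0 ≅ Z,  H_1 ≅ Z.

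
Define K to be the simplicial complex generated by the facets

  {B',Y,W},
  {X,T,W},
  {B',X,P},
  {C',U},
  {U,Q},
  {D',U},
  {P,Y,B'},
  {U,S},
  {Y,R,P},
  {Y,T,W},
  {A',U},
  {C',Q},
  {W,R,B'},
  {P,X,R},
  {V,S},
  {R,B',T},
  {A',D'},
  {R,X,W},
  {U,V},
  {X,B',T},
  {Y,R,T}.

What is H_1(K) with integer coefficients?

H_1 = Z^3 × Z/2.

We work with the vertex ordering P < Q < R < S < T < U < V < W < X < Y < A' < B' < C' < D'. The simplices of K, each written with vertices in increasing order, are:

  0-simplices (14): [P], [Q], [R], [S], [T], [U], [V], [W], [X], [Y], [A'], [B'], [C'], [D']
  1-simplices (27): (27 of them)
  2-simplices (12): [P,R,X], [P,R,Y], [P,X,B'], [P,Y,B'], [R,T,Y], [R,T,B'], [R,W,X], [R,W,B'], [T,W,X], [T,W,Y], [T,X,B'], [W,Y,B']

giving chain groups C_0 ≅ Z^14, C_1 ≅ Z^27, C_2 ≅ Z^12.

∂_1: C_1 → C_0 maps an edge to its endpoints' difference, ∂[p,q] = q − p.
The 14×27 boundary matrix has rank 12 and Smith normal form diag(1,1,1,1,1,1,1,1,1,1,1,1).

The boundary map ∂_2: C_2 → C_1 maps a triangle to the signed sum of its edges. For instance
  ∂[R,T,Y] = [T,Y] − [R,Y] + [R,T],
  ∂[R,T,B'] = [T,B'] − [R,B'] + [R,T].
The resulting 27×12 matrix has rank 12, and its Smith normal form has invariant factors (1,1,1,1,1,1,1,1,1,1,1,2).

Computing H_k = (kernel of ∂_k) / (image of ∂_{k+1}):

  H_1: rank ker ∂_1 − rank ∂_2 = (27 − 12) − 12 = 3, and ∂_2 has invariant factor 2 > 1, so H_1 = Z^3 × Z/2.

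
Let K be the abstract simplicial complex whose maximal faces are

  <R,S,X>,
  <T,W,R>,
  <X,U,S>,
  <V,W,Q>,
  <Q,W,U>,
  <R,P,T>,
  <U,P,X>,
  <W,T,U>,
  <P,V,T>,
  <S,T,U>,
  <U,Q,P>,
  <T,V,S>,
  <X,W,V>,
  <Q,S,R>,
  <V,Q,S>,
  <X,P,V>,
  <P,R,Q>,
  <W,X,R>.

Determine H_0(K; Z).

H_0 ≅ Z.

Order the vertices as P < Q < R < S < T < U < V < W < X. Listing each simplex with vertices in this order, K has dimension 2 with simplices:

  0-simplices (9): P, Q, R, S, T, U, V, W, X
  1-simplices (27): PQ, PR, PT, PU, PV, PX, QR, QS, QU, QV, QW, RS, RT, RW, RX, ST, SU, SV, SX, TU, TV, TW, UW, UX, VW, VX, WX
  2-simplices (18): PQR, PQU, PRT, PTV, PUX, PVX, QRS, QSV, QUW, QVW, RSX, RTW, RWX, STU, STV, SUX, TUW, VWX

so the chain groups are C_0 ≅ Z^9, C_1 ≅ Z^27, C_2 ≅ Z^18.

∂_1: C_1 → C_0 maps an edge to its endpoints' difference, ∂[p,q] = q − p. For instance
  ∂TU = U − T.
As a 9×27 matrix over Z this has rank 8, with invariant factors (1,1,1,1,1,1,1,1).

The boundary map ∂_2: C_2 → C_1 maps a triangle to the signed sum of its edges. For instance
  ∂PRT = RT − PT + PR,
  ∂STU = TU − SU + ST.
The 27×18 boundary matrix has rank 17 and Smith normal form diag(1,1,1,1,1,1,1,1,1,1,1,1,1,1,1,1,1).

Computing H_k = (kernel of ∂_k) / (image of ∂_{k+1}):

  H_0: rank C_0 − rank ∂_1 = 9 − 8 = 1, and the invariant factors of ∂_1 are all 1, so H_0 ≅ Z.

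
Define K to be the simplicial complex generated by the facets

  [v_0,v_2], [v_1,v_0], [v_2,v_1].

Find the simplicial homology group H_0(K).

Order the vertices as v_0 < v_1 < v_2. Listing each simplex with vertices in this order, K has dimension 1 with simplices:

  0-simplices (3): [v_0], [v_1], [v_2]
  1-simplices (3): [v_0,v_1], [v_0,v_2], [v_1,v_2]

Hence C_0 ≅ Z^3, C_1 ≅ Z^3.

The boundary map ∂_1: C_1 → C_0 is given by ∂[p,q] = [q] − [p]. For instance
  ∂[v_0,v_1] = [v_1] − [v_0].
This gives a 3×3 integer matrix of rank 2; reducing to Smith normal form yields diagonal entries (1,1).

Now H_k = ker ∂_k / im ∂_{k+1}, so:

  H_0: rank C_0 − rank ∂_1 = 3 − 2 = 1, and the invariant factors of ∂_1 are all 1, so H_0 ≅ Z.

(K is a triangulation of the circle S^1.)

H_0 = Z.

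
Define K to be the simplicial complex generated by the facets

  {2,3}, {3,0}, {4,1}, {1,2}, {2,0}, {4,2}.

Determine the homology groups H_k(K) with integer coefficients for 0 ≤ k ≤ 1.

H_0 ≅ Z,  H_1 ≅ Z^2.

Fix the vertex order 0 < 1 < 2 < 3 < 4 and write every simplex with vertices in increasing order. Then dim K = 1 and the simplices of K are:

  0-simplices (5): [0], [1], [2], [3], [4]
  1-simplices (6): [0,2], [0,3], [1,2], [1,4], [2,3], [2,4]

so the chain groups are C_0 ≅ Z^5, C_1 ≅ Z^6.

The boundary map ∂_1: C_1 → C_0 is given by ∂[p,q] = [q] − [p].
This gives a 5×6 integer matrix of rank 4; reducing to Smith normal form yields diagonal entries (1,1,1,1).

Reading off H_k = ker ∂_k / im ∂_{k+1}:

  H_0: rank C_0 − rank ∂_1 = 5 − 4 = 1, and the invariant factors of ∂_1 are all 1, so H_0 = Z.
  H_1: rank ker ∂_1 − rank ∂_2 = (6 − 4) − 0 = 2, and there is no ∂_2, so H_1 = Z^2.

As a check, the Euler characteristic is 5 − 6 = -1, which agrees with 1 − 2 = -1.
(K is a triangulation of a wedge of 2 circles.)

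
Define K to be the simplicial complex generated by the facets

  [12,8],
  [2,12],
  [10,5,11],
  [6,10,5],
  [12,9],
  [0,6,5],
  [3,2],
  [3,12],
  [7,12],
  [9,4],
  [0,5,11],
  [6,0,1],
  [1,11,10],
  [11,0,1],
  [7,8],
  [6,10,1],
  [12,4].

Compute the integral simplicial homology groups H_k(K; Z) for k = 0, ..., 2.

We work with the vertex ordering 0 < 1 < 2 < 3 < 4 < 5 < 6 < 7 < 8 < 9 < 10 < 11 < 12. The simplices of K, each written with vertices in increasing order, are:

  0-simplices (13): [0], [1], [2], [3], [4], [5], [6], [7], [8], [9], [10], [11], [12]
  1-simplices (21): [0,1], [0,5], [0,6], [0,11], [1,6], [1,10], [1,11], [2,3], [2,12], [3,12], [4,9], [4,12], [5,6], [5,10], [5,11], [6,10], [7,8], [7,12], [8,12], [9,12], [10,11]
  2-simplices (8): [0,1,6], [0,1,11], [0,5,6], [0,5,11], [1,6,10], [1,10,11], [5,6,10], [5,10,11]

so the chain groups are C_0 ≅ Z^13, C_1 ≅ Z^21, C_2 ≅ Z^8.

∂_1: C_1 → C_0 sends each edge [p,q] (with p < q) to q − p. For instance
  ∂[1,10] = [10] − [1].
The resulting 13×21 matrix has rank 11, and its Smith normal form has invariant factors (1,1,1,1,1,1,1,1,1,1,1).

Boundary ∂_2: C_2 → C_1 maps a triangle to the signed sum of its edges. For instance
  ∂[0,5,6] = [5,6] − [0,6] + [0,5],
  ∂[5,10,11] = [10,11] − [5,11] + [5,10].
This gives a 21×8 integer matrix of rank 7; reducing to Smith normal form yields diagonal entries (1,1,1,1,1,1,1).

Computing H_k = (kernel of ∂_k) / (image of ∂_{k+1}):

  H_0: rank C_0 − rank ∂_1 = 13 − 11 = 2, and the invariant factors of ∂_1 are all 1, so H_0 ≅ Z^2.
  H_1: rank ker ∂_1 − rank ∂_2 = (21 − 11) − 7 = 3, and the invariant factors of ∂_2 are all 1, so H_1 ≅ Z^3.
  H_2: rank ker ∂_2 − rank ∂_3 = (8 − 7) − 0 = 1, and there is no ∂_3, so H_2 ≅ Z.

(K is a triangulation of the disjoint union of a wedge of 3 circles and the 2-sphere S^2.)

H_0 = Z^2,  H_1 = Z^3,  H_2 = Z.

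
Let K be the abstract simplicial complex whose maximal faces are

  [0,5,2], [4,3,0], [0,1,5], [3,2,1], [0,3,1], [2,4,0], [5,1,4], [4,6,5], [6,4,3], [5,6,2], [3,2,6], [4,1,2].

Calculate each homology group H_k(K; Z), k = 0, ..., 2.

Take the total order 0 < 1 < 2 < 3 < 4 < 5 < 6 on the vertex set. Then K (dimension 2) consists of the simplices:

  0-simplices (7): [0], [1], [2], [3], [4], [5], [6]
  1-simplices (18): [0,1], [0,2], [0,3], [0,4], [0,5], [1,2], [1,3], [1,4], [1,5], [2,3], [2,4], [2,5], [2,6], [3,4], [3,6], [4,5], [4,6], [5,6]
  2-simplices (12): [0,1,3], [0,1,5], [0,2,4], [0,2,5], [0,3,4], [1,2,3], [1,2,4], [1,4,5], [2,3,6], [2,5,6], [3,4,6], [4,5,6]

so the chain groups are C_0 ≅ Z^7, C_1 ≅ Z^18, C_2 ≅ Z^12.

Boundary ∂_1: C_1 → C_0 is given by ∂[p,q] = [q] − [p]. For instance
  ∂[1,4] = [4] − [1].
The 7×18 boundary matrix has rank 6 and Smith normal form diag(1,1,1,1,1,1).

Boundary ∂_2: C_2 → C_1 acts by ∂[p,q,r] = [q,r] − [p,r] + [p,q]. For instance
  ∂[1,2,4] = [2,4] − [1,4] + [1,2],
  ∂[1,4,5] = [4,5] − [1,5] + [1,4].
The resulting 18×12 matrix has rank 12, and its Smith normal form has invariant factors (1,1,1,1,1,1,1,1,1,1,1,2).

From H_k ≅ ker(∂_k) / im(∂_{k+1}) we obtain:

  H_0: rank C_0 − rank ∂_1 = 7 − 6 = 1, and the invariant factors of ∂_1 are all 1, so H_0 ≅ Z.
  H_1: rank ker ∂_1 − rank ∂_2 = (18 − 6) − 12 = 0, and ∂_2 has invariant factor 2 > 1, so H_1 ≅ Z/2.
  H_2: rank ker ∂_2 − rank ∂_3 = (12 − 12) − 0 = 0, and there is no ∂_3, so H_2 ≅ 0.

H_0 = Z,  H_1 = Z/2,  H_2 = 0.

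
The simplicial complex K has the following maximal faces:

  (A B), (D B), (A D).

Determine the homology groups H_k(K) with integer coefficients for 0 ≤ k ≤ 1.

Fix the vertex order A < B < D and write every simplex with vertices in increasing order. Then dim K = 1 and the simplices of K are:

  0-simplices (3): A, B, D
  1-simplices (3): AB, AD, BD

so the chain groups are C_0 ≅ Z^3, C_1 ≅ Z^3.

Boundary ∂_1: C_1 → C_0 is given by ∂[p,q] = [q] − [p]. For instance
  ∂BD = D − B.
The 3×3 boundary matrix has rank 2 and Smith normal form diag(1,1).

Now H_k = ker ∂_k / im ∂_{k+1}, so:

  H_0: rank C_0 − rank ∂_1 = 3 − 2 = 1, and the invariant factors of ∂_1 are all 1, so H_0 ≅ Z.
  H_1: rank ker ∂_1 − rank ∂_2 = (3 − 2) − 0 = 1, and there is no ∂_2, so H_1 ≅ Z.

H_0 = Z,  H_1 = Z.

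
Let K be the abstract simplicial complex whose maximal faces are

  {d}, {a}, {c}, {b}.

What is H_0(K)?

H_0 ≅ Z^4.

Order the vertices as a < b < c < d. Listing each simplex with vertices in this order, K has dimension 0 with simplices:

  0-simplices (4): a, b, c, d

so the chain groups are C_0 ≅ Z^4.

Computing H_k = (kernel of ∂_k) / (image of ∂_{k+1}):

  H_0: rank C_0 − rank ∂_1 = 4 − 0 = 4, and there is no ∂_1, so H_0 ≅ Z^4.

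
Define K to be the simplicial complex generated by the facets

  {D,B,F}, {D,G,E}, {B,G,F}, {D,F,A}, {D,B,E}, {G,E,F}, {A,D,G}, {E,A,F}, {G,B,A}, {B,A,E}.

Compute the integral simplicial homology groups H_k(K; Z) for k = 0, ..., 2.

We work with the vertex ordering A < B < D < E < F < G. The simplices of K, each written with vertices in increasing order, are:

  0-simplices (6): A, B, D, E, F, G
  1-simplices (15): AB, AD, AE, AF, AG, BD, BE, BF, BG, DE, DF, DG, EF, EG, FG
  2-simplices (10): ABE, ABG, ADF, ADG, AEF, BDE, BDF, BFG, DEG, EFG

Hence C_0 ≅ Z^6, C_1 ≅ Z^15, C_2 ≅ Z^10.

∂_1: C_1 → C_0 maps an edge to its endpoints' difference, ∂[p,q] = q − p.
The 6×15 boundary matrix has rank 5 and Smith normal form diag(1,1,1,1,1).

Boundary ∂_2: C_2 → C_1 acts by ∂[p,q,r] = [q,r] − [p,r] + [p,q]. For instance
  ∂EFG = FG − EG + EF,
  ∂BFG = FG − BG + BF.
The resulting 15×10 matrix has rank 10, and its Smith normal form has invariant factors (1,1,1,1,1,1,1,1,1,2).

From H_k ≅ ker(∂_k) / im(∂_{k+1}) we obtain:

  H_0: rank C_0 − rank ∂_1 = 6 − 5 = 1, and the invariant factors of ∂_1 are all 1, so H_0 ≅ Z.
  H_1: rank ker ∂_1 − rank ∂_2 = (15 − 5) − 10 = 0, and ∂_2 has invariant factor 2 > 1, so H_1 ≅ Z/2.
  H_2: rank ker ∂_2 − rank ∂_3 = (10 − 10) − 0 = 0, and there is no ∂_3, so H_2 ≅ 0.

(K is a triangulation of the real projective plane RP^2.)

H_0 = Z,  H_1 = Z/2,  H_2 = 0.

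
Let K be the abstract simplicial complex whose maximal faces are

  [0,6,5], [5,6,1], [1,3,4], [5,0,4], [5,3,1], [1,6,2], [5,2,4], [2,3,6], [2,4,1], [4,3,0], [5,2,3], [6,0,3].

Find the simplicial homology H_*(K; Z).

We work with the vertex ordering 0 < 1 < 2 < 3 < 4 < 5 < 6. The simplices of K, each written with vertices in increasing order, are:

  0-simplices (7): [0], [1], [2], [3], [4], [5], [6]
  1-simplices (18): [0,3], [0,4], [0,5], [0,6], [1,2], [1,3], [1,4], [1,5], [1,6], [2,3], [2,4], [2,5], [2,6], [3,4], [3,5], [3,6], [4,5], [5,6]
  2-simplices (12): [0,3,4], [0,3,6], [0,4,5], [0,5,6], [1,2,4], [1,2,6], [1,3,4], [1,3,5], [1,5,6], [2,3,5], [2,3,6], [2,4,5]

Hence C_0 ≅ Z^7, C_1 ≅ Z^18, C_2 ≅ Z^12.

∂_1: C_1 → C_0 is given by ∂[p,q] = [q] − [p]. For instance
  ∂[2,4] = [4] − [2].
As a 7×18 matrix over Z this has rank 6, with invariant factors (1,1,1,1,1,1).

Boundary ∂_2: C_2 → C_1 maps a triangle to the signed sum of its edges. For instance
  ∂[2,3,6] = [3,6] − [2,6] + [2,3],
  ∂[1,2,6] = [2,6] − [1,6] + [1,2].
This gives a 18×12 integer matrix of rank 12; reducing to Smith normal form yields diagonal entries (1,1,1,1,1,1,1,1,1,1,1,2).

Reading off H_k = ker ∂_k / im ∂_{k+1}:

  H_0: rank C_0 − rank ∂_1 = 7 − 6 = 1, and the invariant factors of ∂_1 are all 1, so H_0 = Z.
  H_1: rank ker ∂_1 − rank ∂_2 = (18 − 6) − 12 = 0, and ∂_2 has invariant factor 2 > 1, so H_1 = Z/2.
  H_2: rank ker ∂_2 − rank ∂_3 = (12 − 12) − 0 = 0, and there is no ∂_3, so H_2 = 0.

H_0 = Z,  H_1 = Z/2,  H_2 = 0.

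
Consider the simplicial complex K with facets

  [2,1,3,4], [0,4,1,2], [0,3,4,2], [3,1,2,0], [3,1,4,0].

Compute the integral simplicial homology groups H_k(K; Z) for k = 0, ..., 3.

Fix the vertex order 0 < 1 < 2 < 3 < 4 and write every simplex with vertices in increasing order. Then dim K = 3 and the simplices of K are:

  0-simplices (5): [0], [1], [2], [3], [4]
  1-simplices (10): [0,1], [0,2], [0,3], [0,4], [1,2], [1,3], [1,4], [2,3], [2,4], [3,4]
  2-simplices (10): [0,1,2], [0,1,3], [0,1,4], [0,2,3], [0,2,4], [0,3,4], [1,2,3], [1,2,4], [1,3,4], [2,3,4]
  3-simplices (5): [0,1,2,3], [0,1,2,4], [0,1,3,4], [0,2,3,4], [1,2,3,4]

Hence C_0 ≅ Z^5, C_1 ≅ Z^10, C_2 ≅ Z^10, C_3 ≅ Z^5.

Boundary ∂_1: C_1 → C_0 is given by ∂[p,q] = [q] − [p]. For instance
  ∂[0,2] = [2] − [0].
As a 5×10 matrix over Z this has rank 4, with invariant factors (1,1,1,1).

The boundary map ∂_2: C_2 → C_1 sends each 2-simplex [p,q,r] to [q,r] − [p,r] + [p,q]. For instance
  ∂[1,2,4] = [2,4] − [1,4] + [1,2],
  ∂[0,3,4] = [3,4] − [0,4] + [0,3].
As a 10×10 matrix over Z this has rank 6, with invariant factors (1,1,1,1,1,1).

The boundary map ∂_3: C_3 → C_2 sends each 3-simplex σ to the alternating sum Σ_i (−1)^i (σ with its i-th vertex removed). For instance
  ∂[0,1,2,3] = [1,2,3] − [0,2,3] + [0,1,3] − [0,1,2],
  ∂[0,2,3,4] = [2,3,4] − [0,3,4] + [0,2,4] − [0,2,3].
This gives a 10×5 integer matrix of rank 4; reducing to Smith normal form yields diagonal entries (1,1,1,1).

From H_k ≅ ker(∂_k) / im(∂_{k+1}) we obtain:

  H_0: rank C_0 − rank ∂_1 = 5 − 4 = 1, and the invariant factors of ∂_1 are all 1, so H_0 = Z.
  H_1: rank ker ∂_1 − rank ∂_2 = (10 − 4) − 6 = 0, and the invariant factors of ∂_2 are all 1, so H_1 = 0.
  H_2: rank ker ∂_2 − rank ∂_3 = (10 − 6) − 4 = 0, and the invariant factors of ∂_3 are all 1, so H_2 = 0.
  H_3: rank ker ∂_3 − rank ∂_4 = (5 − 4) − 0 = 1, and there is no ∂_4, so H_3 = Z.

H_0 ≅ Z,  H_1 = 0,  H_2 = 0,  H_3 ≅ Z.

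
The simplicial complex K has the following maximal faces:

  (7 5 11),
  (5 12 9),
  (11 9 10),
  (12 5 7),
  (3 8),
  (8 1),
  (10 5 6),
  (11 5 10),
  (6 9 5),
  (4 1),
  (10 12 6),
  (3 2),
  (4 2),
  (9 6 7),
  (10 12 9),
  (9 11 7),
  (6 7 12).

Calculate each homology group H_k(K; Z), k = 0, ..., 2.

H_0 = Z^2,  H_1 = Z ⊕ Z_2,  H_2 = 0.

We work with the vertex ordering 1 < 2 < 3 < 4 < 5 < 6 < 7 < 8 < 9 < 10 < 11 < 12. The simplices of K, each written with vertices in increasing order, are:

  0-simplices (12): [1], [2], [3], [4], [5], [6], [7], [8], [9], [10], [11], [12]
  1-simplices (23): (23 of them)
  2-simplices (12): [5,6,9], [5,6,10], [5,7,11], [5,7,12], [5,9,12], [5,10,11], [6,7,9], [6,7,12], [6,10,12], [7,9,11], [9,10,11], [9,10,12]

giving chain groups C_0 ≅ Z^12, C_1 ≅ Z^23, C_2 ≅ Z^12.

∂_1: C_1 → C_0 is given by ∂[p,q] = [q] − [p]. For instance
  ∂[6,12] = [12] − [6].
This gives a 12×23 integer matrix of rank 10; reducing to Smith normal form yields diagonal entries (1,1,1,1,1,1,1,1,1,1).

∂_2: C_2 → C_1 sends each 2-simplex [p,q,r] to [q,r] − [p,r] + [p,q]. For instance
  ∂[5,10,11] = [10,11] − [5,11] + [5,10],
  ∂[6,7,12] = [7,12] − [6,12] + [6,7].
This gives a 23×12 integer matrix of rank 12; reducing to Smith normal form yields diagonal entries (1,1,1,1,1,1,1,1,1,1,1,2).

From H_k ≅ ker(∂_k) / im(∂_{k+1}) we obtain:

  H_0: rank C_0 − rank ∂_1 = 12 − 10 = 2, and the invariant factors of ∂_1 are all 1, so H_0 ≅ Z^2.
  H_1: rank ker ∂_1 − rank ∂_2 = (23 − 10) − 12 = 1, and ∂_2 has invariant factor 2 > 1, so H_1 ≅ Z ⊕ Z_2.
  H_2: rank ker ∂_2 − rank ∂_3 = (12 − 12) − 0 = 0, and there is no ∂_3, so H_2 ≅ 0.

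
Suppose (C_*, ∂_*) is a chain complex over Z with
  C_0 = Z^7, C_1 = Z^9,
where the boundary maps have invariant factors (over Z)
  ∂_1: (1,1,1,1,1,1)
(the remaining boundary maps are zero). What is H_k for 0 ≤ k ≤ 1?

H_0: b_0 = 7 − 0 − 6 = 1; torsion from ∂_1 factors > 1: none. So H_0 = Z.
H_1: b_1 = 9 − 6 − 0 = 3; torsion from ∂_2 factors > 1: none. So H_1 = Z^3.

H_0 = Z,  H_1 = Z^3.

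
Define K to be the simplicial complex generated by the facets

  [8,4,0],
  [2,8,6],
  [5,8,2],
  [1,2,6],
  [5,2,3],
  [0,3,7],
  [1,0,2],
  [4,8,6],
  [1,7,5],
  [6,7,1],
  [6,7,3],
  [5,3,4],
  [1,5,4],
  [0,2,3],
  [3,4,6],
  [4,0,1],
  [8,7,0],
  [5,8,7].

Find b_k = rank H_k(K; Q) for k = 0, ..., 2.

b_0 = 1, b_1 = 2, b_2 = 1.

We work with the vertex ordering 0 < 1 < 2 < 3 < 4 < 5 < 6 < 7 < 8. The simplices of K, each written with vertices in increasing order, are:

  0-simplices (9): [0], [1], [2], [3], [4], [5], [6], [7], [8]
  1-simplices (27): (27 of them)
  2-simplices (18): [0,1,2], [0,1,4], [0,2,3], [0,3,7], [0,4,8], [0,7,8], [1,2,6], [1,4,5], [1,5,7], [1,6,7], [2,3,5], [2,5,8], [2,6,8], [3,4,5], [3,4,6], [3,6,7], [4,6,8], [5,7,8]

so the chain groups are C_0 ≅ Z^9, C_1 ≅ Z^27, C_2 ≅ Z^18.

Boundary ∂_1: C_1 → C_0 maps an edge to its endpoints' difference, ∂[p,q] = q − p. For instance
  ∂[3,5] = [5] − [3].
The 9×27 boundary matrix has rank 8 and Smith normal form diag(1,1,1,1,1,1,1,1).

Boundary ∂_2: C_2 → C_1 sends each 2-simplex [p,q,r] to [q,r] − [p,r] + [p,q]. For instance
  ∂[4,6,8] = [6,8] − [4,8] + [4,6],
  ∂[3,6,7] = [6,7] − [3,7] + [3,6].
The 27×18 boundary matrix has rank 17 and Smith normal form diag(1,1,1,1,1,1,1,1,1,1,1,1,1,1,1,1,1).

Reading off H_k = ker ∂_k / im ∂_{k+1}:

  H_0: rank C_0 − rank ∂_1 = 9 − 8 = 1, and the invariant factors of ∂_1 are all 1, so H_0 = Z.
  H_1: rank ker ∂_1 − rank ∂_2 = (27 − 8) − 17 = 2, and the invariant factors of ∂_2 are all 1, so H_1 = Z^2.
  H_2: rank ker ∂_2 − rank ∂_3 = (18 − 17) − 0 = 1, and there is no ∂_3, so H_2 = Z.

As a check, the Euler characteristic is 9 − 27 + 18 = 0, which agrees with 1 − 2 + 1 = 0.

Hence the Betti numbers are b_0 = 1, b_1 = 2, b_2 = 1.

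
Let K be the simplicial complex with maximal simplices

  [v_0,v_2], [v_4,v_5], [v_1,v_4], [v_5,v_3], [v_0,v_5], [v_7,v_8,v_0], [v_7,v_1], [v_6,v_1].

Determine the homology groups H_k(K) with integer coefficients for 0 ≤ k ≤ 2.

Order the vertices as v_0 < v_1 < v_2 < v_3 < v_4 < v_5 < v_6 < v_7 < v_8. Listing each simplex with vertices in this order, K has dimension 2 with simplices:

  0-simplices (9): [v_0], [v_1], [v_2], [v_3], [v_4], [v_5], [v_6], [v_7], [v_8]
  1-simplices (10): [v_0,v_2], [v_0,v_5], [v_0,v_7], [v_0,v_8], [v_1,v_4], [v_1,v_6], [v_1,v_7], [v_3,v_5], [v_4,v_5], [v_7,v_8]
  2-simplices (1): [v_0,v_7,v_8]

giving chain groups C_0 ≅ Z^9, C_1 ≅ Z^10, C_2 ≅ Z^1.

Boundary ∂_1: C_1 → C_0 maps an edge to its endpoints' difference, ∂[p,q] = q − p.
The resulting 9×10 matrix has rank 8, and its Smith normal form has invariant factors (1,1,1,1,1,1,1,1).

The boundary map ∂_2: C_2 → C_1 acts by ∂[p,q,r] = [q,r] − [p,r] + [p,q]. For instance
  ∂[v_0,v_7,v_8] = [v_7,v_8] − [v_0,v_8] + [v_0,v_7].
As a 10×1 matrix over Z this has rank 1, with invariant factors (1).

From H_k ≅ ker(∂_k) / im(∂_{k+1}) we obtain:

  H_0: rank C_0 − rank ∂_1 = 9 − 8 = 1, and the invariant factors of ∂_1 are all 1, so H_0 = Z.
  H_1: rank ker ∂_1 − rank ∂_2 = (10 − 8) − 1 = 1, and the invariant factors of ∂_2 are all 1, so H_1 = Z.
  H_2: rank ker ∂_2 − rank ∂_3 = (1 − 1) − 0 = 0, and there is no ∂_3, so H_2 = 0.

H_0 = Z,  H_1 = Z,  H_2 = 0.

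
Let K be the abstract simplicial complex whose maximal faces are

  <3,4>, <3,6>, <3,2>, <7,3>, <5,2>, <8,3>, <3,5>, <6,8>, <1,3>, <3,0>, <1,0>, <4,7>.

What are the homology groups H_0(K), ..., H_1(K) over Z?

H_0 ≅ Z,  H_1 ≅ Z^4.

K has 9 vertices, 12 edges.
rank ∂_0 = 0, rank ∂_1 = 8 ⇒ b_0 = 9 − 0 − 8 = 1; all invariant factors of ∂_1 are 1 so no torsion. So H_0 ≅ Z.
rank ∂_1 = 8, rank ∂_2 = 0 ⇒ b_1 = 12 − 8 − 0 = 4. So H_1 ≅ Z^4.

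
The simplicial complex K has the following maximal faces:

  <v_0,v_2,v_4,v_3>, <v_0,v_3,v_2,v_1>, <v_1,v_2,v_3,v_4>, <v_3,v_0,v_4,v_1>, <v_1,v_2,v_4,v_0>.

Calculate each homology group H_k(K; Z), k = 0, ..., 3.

H_0 = Z,  H_1 = 0,  H_2 = 0,  H_3 = Z.

We work with the vertex ordering v_0 < v_1 < v_2 < v_3 < v_4. The simplices of K, each written with vertices in increasing order, are:

  0-simplices (5): [v_0], [v_1], [v_2], [v_3], [v_4]
  1-simplices (10): [v_0,v_1], [v_0,v_2], [v_0,v_3], [v_0,v_4], [v_1,v_2], [v_1,v_3], [v_1,v_4], [v_2,v_3], [v_2,v_4], [v_3,v_4]
  2-simplices (10): [v_0,v_1,v_2], [v_0,v_1,v_3], [v_0,v_1,v_4], [v_0,v_2,v_3], [v_0,v_2,v_4], [v_0,v_3,v_4], [v_1,v_2,v_3], [v_1,v_2,v_4], [v_1,v_3,v_4], [v_2,v_3,v_4]
  3-simplices (5): [v_0,v_1,v_2,v_3], [v_0,v_1,v_2,v_4], [v_0,v_1,v_3,v_4], [v_0,v_2,v_3,v_4], [v_1,v_2,v_3,v_4]

so the chain groups are C_0 ≅ Z^5, C_1 ≅ Z^10, C_2 ≅ Z^10, C_3 ≅ Z^5.

The boundary map ∂_1: C_1 → C_0 is given by ∂[p,q] = [q] − [p]. For instance
  ∂[v_0,v_1] = [v_1] − [v_0].
The 5×10 boundary matrix has rank 4 and Smith normal form diag(1,1,1,1).

Boundary ∂_2: C_2 → C_1 acts by ∂[p,q,r] = [q,r] − [p,r] + [p,q]. For instance
  ∂[v_1,v_2,v_4] = [v_2,v_4] − [v_1,v_4] + [v_1,v_2],
  ∂[v_1,v_2,v_3] = [v_2,v_3] − [v_1,v_3] + [v_1,v_2].
This gives a 10×10 integer matrix of rank 6; reducing to Smith normal form yields diagonal entries (1,1,1,1,1,1).

The boundary map ∂_3: C_3 → C_2 sends each 3-simplex σ to the alternating sum Σ_i (−1)^i (σ with its i-th vertex removed). For instance
  ∂[v_0,v_2,v_3,v_4] = [v_2,v_3,v_4] − [v_0,v_3,v_4] + [v_0,v_2,v_4] − [v_0,v_2,v_3],
  ∂[v_1,v_2,v_3,v_4] = [v_2,v_3,v_4] − [v_1,v_3,v_4] + [v_1,v_2,v_4] − [v_1,v_2,v_3].
As a 10×5 matrix over Z this has rank 4, with invariant factors (1,1,1,1).

Reading off H_k = ker ∂_k / im ∂_{k+1}:

  H_0: rank C_0 − rank ∂_1 = 5 − 4 = 1, and the invariant factors of ∂_1 are all 1, so H_0 ≅ Z.
  H_1: rank ker ∂_1 − rank ∂_2 = (10 − 4) − 6 = 0, and the invariant factors of ∂_2 are all 1, so H_1 ≅ 0.
  H_2: rank ker ∂_2 − rank ∂_3 = (10 − 6) − 4 = 0, and the invariant factors of ∂_3 are all 1, so H_2 ≅ 0.
  H_3: rank ker ∂_3 − rank ∂_4 = (5 − 4) − 0 = 1, and there is no ∂_4, so H_3 ≅ Z.

(K is a triangulation of the 3-sphere S^3.)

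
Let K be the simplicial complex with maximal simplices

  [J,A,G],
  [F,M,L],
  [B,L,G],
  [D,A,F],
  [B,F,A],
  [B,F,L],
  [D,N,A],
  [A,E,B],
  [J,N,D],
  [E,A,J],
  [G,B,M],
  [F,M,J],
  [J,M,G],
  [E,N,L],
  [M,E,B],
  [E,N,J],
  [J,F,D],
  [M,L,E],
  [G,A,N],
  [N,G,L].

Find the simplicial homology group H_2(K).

H_2 ≅ 0.

K has 10 vertices, 30 edges, 20 triangles.
rank ∂_2 = 20, rank ∂_3 = 0 ⇒ b_2 = 20 − 20 − 0 = 0. So H_2 = 0.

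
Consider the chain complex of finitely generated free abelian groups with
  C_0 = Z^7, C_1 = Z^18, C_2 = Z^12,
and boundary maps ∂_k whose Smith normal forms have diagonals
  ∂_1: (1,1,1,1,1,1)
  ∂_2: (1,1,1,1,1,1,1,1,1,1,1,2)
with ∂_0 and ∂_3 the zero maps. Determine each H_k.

H_0 = Z,  H_1 = Z/2,  H_2 = 0.

H_0: b_0 = 7 − 0 − 6 = 1; torsion from ∂_1 factors > 1: none. So H_0 = Z.
H_1: b_1 = 18 − 6 − 12 = 0; torsion from ∂_2 factors > 1: [2]. So H_1 = Z/2.
H_2: b_2 = 12 − 12 − 0 = 0; torsion from ∂_3 factors > 1: none. So H_2 = 0.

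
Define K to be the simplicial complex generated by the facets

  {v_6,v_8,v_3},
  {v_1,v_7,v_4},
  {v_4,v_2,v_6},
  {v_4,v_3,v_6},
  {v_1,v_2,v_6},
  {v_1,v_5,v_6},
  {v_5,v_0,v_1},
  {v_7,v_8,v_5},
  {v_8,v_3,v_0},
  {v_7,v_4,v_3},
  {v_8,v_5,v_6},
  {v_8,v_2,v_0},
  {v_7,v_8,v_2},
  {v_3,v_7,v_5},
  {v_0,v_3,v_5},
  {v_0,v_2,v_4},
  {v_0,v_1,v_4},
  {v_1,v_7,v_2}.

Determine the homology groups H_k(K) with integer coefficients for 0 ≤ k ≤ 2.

H_0 = Z,  H_1 = Z ⊕ Z/2,  H_2 = 0.

Fix the vertex order v_0 < v_1 < v_2 < v_3 < v_4 < v_5 < v_6 < v_7 < v_8 and write every simplex with vertices in increasing order. Then dim K = 2 and the simplices of K are:

  0-simplices (9): [v_0], [v_1], [v_2], [v_3], [v_4], [v_5], [v_6], [v_7], [v_8]
  1-simplices (27): (27 of them)
  2-simplices (18): (18 of them)

giving chain groups C_0 ≅ Z^9, C_1 ≅ Z^27, C_2 ≅ Z^18.

Boundary ∂_1: C_1 → C_0 maps an edge to its endpoints' difference, ∂[p,q] = q − p. For instance
  ∂[v_1,v_2] = [v_2] − [v_1].
This gives a 9×27 integer matrix of rank 8; reducing to Smith normal form yields diagonal entries (1,1,1,1,1,1,1,1).

The boundary map ∂_2: C_2 → C_1 maps a triangle to the signed sum of its edges. For instance
  ∂[v_0,v_2,v_8] = [v_2,v_8] − [v_0,v_8] + [v_0,v_2],
  ∂[v_2,v_7,v_8] = [v_7,v_8] − [v_2,v_8] + [v_2,v_7].
This gives a 27×18 integer matrix of rank 18; reducing to Smith normal form yields diagonal entries (1,1,1,1,1,1,1,1,1,1,1,1,1,1,1,1,1,2).

Reading off H_k = ker ∂_k / im ∂_{k+1}:

  H_0: rank C_0 − rank ∂_1 = 9 − 8 = 1, and the invariant factors of ∂_1 are all 1, so H_0 ≅ Z.
  H_1: rank ker ∂_1 − rank ∂_2 = (27 − 8) − 18 = 1, and ∂_2 has invariant factor 2 > 1, so H_1 ≅ Z ⊕ Z/2.
  H_2: rank ker ∂_2 − rank ∂_3 = (18 − 18) − 0 = 0, and there is no ∂_3, so H_2 ≅ 0.

As a check, the Euler characteristic is 9 − 27 + 18 = 0, which agrees with 1 − 1 + 0 = 0.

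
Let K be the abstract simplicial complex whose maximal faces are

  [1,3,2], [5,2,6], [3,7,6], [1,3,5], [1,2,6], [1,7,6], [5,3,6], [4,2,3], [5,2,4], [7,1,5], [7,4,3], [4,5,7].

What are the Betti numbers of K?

We work with the vertex ordering 1 < 2 < 3 < 4 < 5 < 6 < 7. The simplices of K, each written with vertices in increasing order, are:

  0-simplices (7): [1], [2], [3], [4], [5], [6], [7]
  1-simplices (18): [1,2], [1,3], [1,5], [1,6], [1,7], [2,3], [2,4], [2,5], [2,6], [3,4], [3,5], [3,6], [3,7], [4,5], [4,7], [5,6], [5,7], [6,7]
  2-simplices (12): [1,2,3], [1,2,6], [1,3,5], [1,5,7], [1,6,7], [2,3,4], [2,4,5], [2,5,6], [3,4,7], [3,5,6], [3,6,7], [4,5,7]

so the chain groups are C_0 ≅ Z^7, C_1 ≅ Z^18, C_2 ≅ Z^12.

Boundary ∂_1: C_1 → C_0 sends each edge [p,q] (with p < q) to q − p. For instance
  ∂[1,7] = [7] − [1].
The resulting 7×18 matrix has rank 6, and its Smith normal form has invariant factors (1,1,1,1,1,1).

∂_2: C_2 → C_1 sends each 2-simplex [p,q,r] to [q,r] − [p,r] + [p,q]. For instance
  ∂[4,5,7] = [5,7] − [4,7] + [4,5],
  ∂[1,3,5] = [3,5] − [1,5] + [1,3].
The resulting 18×12 matrix has rank 12, and its Smith normal form has invariant factors (1,1,1,1,1,1,1,1,1,1,1,2).

From H_k ≅ ker(∂_k) / im(∂_{k+1}) we obtain:

  H_0: rank C_0 − rank ∂_1 = 7 − 6 = 1, and the invariant factors of ∂_1 are all 1, so H_0 = Z.
  H_1: rank ker ∂_1 − rank ∂_2 = (18 − 6) − 12 = 0, and ∂_2 has invariant factor 2 > 1, so H_1 = Z_2.
  H_2: rank ker ∂_2 − rank ∂_3 = (12 − 12) − 0 = 0, and there is no ∂_3, so H_2 = 0.

Hence the Betti numbers are b_0 = 1, b_1 = 0, b_2 = 0.

b_0 = 1, b_1 = 0, b_2 = 0.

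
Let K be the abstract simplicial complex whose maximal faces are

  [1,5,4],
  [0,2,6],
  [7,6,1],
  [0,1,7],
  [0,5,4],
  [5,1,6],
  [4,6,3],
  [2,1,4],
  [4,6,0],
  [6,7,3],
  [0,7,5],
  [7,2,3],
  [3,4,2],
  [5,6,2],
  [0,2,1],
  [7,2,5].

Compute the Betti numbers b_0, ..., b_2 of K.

We work with the vertex ordering 0 < 1 < 2 < 3 < 4 < 5 < 6 < 7. The simplices of K, each written with vertices in increasing order, are:

  0-simplices (8): [0], [1], [2], [3], [4], [5], [6], [7]
  1-simplices (24): (24 of them)
  2-simplices (16): [0,1,2], [0,1,7], [0,2,6], [0,4,5], [0,4,6], [0,5,7], [1,2,4], [1,4,5], [1,5,6], [1,6,7], [2,3,4], [2,3,7], [2,5,6], [2,5,7], [3,4,6], [3,6,7]

giving chain groups C_0 ≅ Z^8, C_1 ≅ Z^24, C_2 ≅ Z^16.

The boundary map ∂_1: C_1 → C_0 maps an edge to its endpoints' difference, ∂[p,q] = q − p. For instance
  ∂[0,1] = [1] − [0].
This gives a 8×24 integer matrix of rank 7; reducing to Smith normal form yields diagonal entries (1,1,1,1,1,1,1).

∂_2: C_2 → C_1 sends each 2-simplex [p,q,r] to [q,r] − [p,r] + [p,q]. For instance
  ∂[0,1,2] = [1,2] − [0,2] + [0,1],
  ∂[0,1,7] = [1,7] − [0,7] + [0,1].
This gives a 24×16 integer matrix of rank 15; reducing to Smith normal form yields diagonal entries (1,1,1,1,1,1,1,1,1,1,1,1,1,1,1).

Reading off H_k = ker ∂_k / im ∂_{k+1}:

  H_0: rank C_0 − rank ∂_1 = 8 − 7 = 1, and the invariant factors of ∂_1 are all 1, so H_0 = Z.
  H_1: rank ker ∂_1 − rank ∂_2 = (24 − 7) − 15 = 2, and the invariant factors of ∂_2 are all 1, so H_1 = Z^2.
  H_2: rank ker ∂_2 − rank ∂_3 = (16 − 15) − 0 = 1, and there is no ∂_3, so H_2 = Z.

Hence the Betti numbers are b_0 = 1, b_1 = 2, b_2 = 1.

b_0 = 1, b_1 = 2, b_2 = 1.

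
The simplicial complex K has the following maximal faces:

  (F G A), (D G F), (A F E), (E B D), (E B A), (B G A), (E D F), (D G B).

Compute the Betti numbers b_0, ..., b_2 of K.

b_0 = 1, b_1 = 0, b_2 = 1.

K has 6 vertices, 12 edges, 8 triangles.
rank ∂_0 = 0, rank ∂_1 = 5 ⇒ b_0 = 6 − 0 − 5 = 1; all invariant factors of ∂_1 are 1 so no torsion. So H_0 ≅ Z.
rank ∂_1 = 5, rank ∂_2 = 7 ⇒ b_1 = 12 − 5 − 7 = 0; all invariant factors of ∂_2 are 1 so no torsion. So H_1 ≅ 0.
rank ∂_2 = 7, rank ∂_3 = 0 ⇒ b_2 = 8 − 7 − 0 = 1. So H_2 ≅ Z.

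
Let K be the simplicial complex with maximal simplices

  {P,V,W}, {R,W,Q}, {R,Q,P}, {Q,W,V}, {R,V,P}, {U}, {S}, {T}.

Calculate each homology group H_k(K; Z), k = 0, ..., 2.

Take the total order P < Q < R < S < T < U < V < W on the vertex set. Then K (dimension 2) consists of the simplices:

  0-simplices (8): P, Q, R, S, T, U, V, W
  1-simplices (10): PQ, PR, PV, PW, QR, QV, QW, RV, RW, VW
  2-simplices (5): PQR, PRV, PVW, QRW, QVW

giving chain groups C_0 ≅ Z^8, C_1 ≅ Z^10, C_2 ≅ Z^5.

The boundary map ∂_1: C_1 → C_0 maps an edge to its endpoints' difference, ∂[p,q] = q − p.
The 8×10 boundary matrix has rank 4 and Smith normal form diag(1,1,1,1).

The boundary map ∂_2: C_2 → C_1 maps a triangle to the signed sum of its edges. For instance
  ∂PVW = VW − PW + PV,
  ∂PQR = QR − PR + PQ.
As a 10×5 matrix over Z this has rank 5, with invariant factors (1,1,1,1,1).

Computing H_k = (kernel of ∂_k) / (image of ∂_{k+1}):

  H_0: rank C_0 − rank ∂_1 = 8 − 4 = 4, and the invariant factors of ∂_1 are all 1, so H_0 = Z^4.
  H_1: rank ker ∂_1 − rank ∂_2 = (10 − 4) − 5 = 1, and the invariant factors of ∂_2 are all 1, so H_1 = Z.
  H_2: rank ker ∂_2 − rank ∂_3 = (5 − 5) − 0 = 0, and there is no ∂_3, so H_2 = 0.

As a check, the Euler characteristic is 8 − 10 + 5 = 3, which agrees with 4 − 1 + 0 = 3.
(K is a triangulation of the disjoint union of the Möbius band and a set of 3 points.)

H_0 = Z^4,  H_1 = Z,  H_2 = 0.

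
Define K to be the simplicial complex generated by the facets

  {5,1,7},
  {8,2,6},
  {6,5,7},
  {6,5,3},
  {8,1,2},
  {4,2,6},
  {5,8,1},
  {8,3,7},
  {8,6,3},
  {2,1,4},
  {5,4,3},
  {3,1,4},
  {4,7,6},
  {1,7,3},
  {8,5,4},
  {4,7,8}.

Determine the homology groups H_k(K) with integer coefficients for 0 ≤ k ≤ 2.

H_0 ≅ Z,  H_1 ≅ Z^2,  H_2 ≅ Z.

Order the vertices as 1 < 2 < 3 < 4 < 5 < 6 < 7 < 8. Listing each simplex with vertices in this order, K has dimension 2 with simplices:

  0-simplices (8): [1], [2], [3], [4], [5], [6], [7], [8]
  1-simplices (24): (24 of them)
  2-simplices (16): [1,2,4], [1,2,8], [1,3,4], [1,3,7], [1,5,7], [1,5,8], [2,4,6], [2,6,8], [3,4,5], [3,5,6], [3,6,8], [3,7,8], [4,5,8], [4,6,7], [4,7,8], [5,6,7]

giving chain groups C_0 ≅ Z^8, C_1 ≅ Z^24, C_2 ≅ Z^16.

Boundary ∂_1: C_1 → C_0 maps an edge to its endpoints' difference, ∂[p,q] = q − p.
The 8×24 boundary matrix has rank 7 and Smith normal form diag(1,1,1,1,1,1,1).

∂_2: C_2 → C_1 acts by ∂[p,q,r] = [q,r] − [p,r] + [p,q]. For instance
  ∂[2,4,6] = [4,6] − [2,6] + [2,4],
  ∂[4,6,7] = [6,7] − [4,7] + [4,6].
The resulting 24×16 matrix has rank 15, and its Smith normal form has invariant factors (1,1,1,1,1,1,1,1,1,1,1,1,1,1,1).

Computing H_k = (kernel of ∂_k) / (image of ∂_{k+1}):

  H_0: rank C_0 − rank ∂_1 = 8 − 7 = 1, and the invariant factors of ∂_1 are all 1, so H_0 ≅ Z.
  H_1: rank ker ∂_1 − rank ∂_2 = (24 − 7) − 15 = 2, and the invariant factors of ∂_2 are all 1, so H_1 ≅ Z^2.
  H_2: rank ker ∂_2 − rank ∂_3 = (16 − 15) − 0 = 1, and there is no ∂_3, so H_2 ≅ Z.

(K is a triangulation of the torus T^2.)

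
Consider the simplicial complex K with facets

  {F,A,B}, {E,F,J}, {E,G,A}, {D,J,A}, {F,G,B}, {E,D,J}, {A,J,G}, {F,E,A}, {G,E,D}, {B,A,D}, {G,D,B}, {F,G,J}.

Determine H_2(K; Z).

We work with the vertex ordering A < B < D < E < F < G < J. The simplices of K, each written with vertices in increasing order, are:

  0-simplices (7): A, B, D, E, F, G, J
  1-simplices (18): AB, AD, AE, AF, AG, AJ, BD, BF, BG, DE, DG, DJ, EF, EG, EJ, FG, FJ, GJ
  2-simplices (12): ABD, ABF, ADJ, AEF, AEG, AGJ, BDG, BFG, DEG, DEJ, EFJ, FGJ

giving chain groups C_0 ≅ Z^7, C_1 ≅ Z^18, C_2 ≅ Z^12.

The boundary map ∂_1: C_1 → C_0 maps an edge to its endpoints' difference, ∂[p,q] = q − p.
This gives a 7×18 integer matrix of rank 6; reducing to Smith normal form yields diagonal entries (1,1,1,1,1,1).

∂_2: C_2 → C_1 acts by ∂[p,q,r] = [q,r] − [p,r] + [p,q]. For instance
  ∂FGJ = GJ − FJ + FG,
  ∂AEG = EG − AG + AE.
The resulting 18×12 matrix has rank 12, and its Smith normal form has invariant factors (1,1,1,1,1,1,1,1,1,1,1,2).

Reading off H_k = ker ∂_k / im ∂_{k+1}:

  H_2: rank ker ∂_2 − rank ∂_3 = (12 − 12) − 0 = 0, and there is no ∂_3, so H_2 = 0.

H_2 ≅ 0.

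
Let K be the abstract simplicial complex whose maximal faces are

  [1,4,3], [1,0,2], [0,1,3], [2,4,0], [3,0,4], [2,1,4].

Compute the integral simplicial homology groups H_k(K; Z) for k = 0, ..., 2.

H_0 = Z,  H_1 = 0,  H_2 = Z.

We work with the vertex ordering 0 < 1 < 2 < 3 < 4. The simplices of K, each written with vertices in increasing order, are:

  0-simplices (5): [0], [1], [2], [3], [4]
  1-simplices (9): [0,1], [0,2], [0,3], [0,4], [1,2], [1,3], [1,4], [2,4], [3,4]
  2-simplices (6): [0,1,2], [0,1,3], [0,2,4], [0,3,4], [1,2,4], [1,3,4]

so the chain groups are C_0 ≅ Z^5, C_1 ≅ Z^9, C_2 ≅ Z^6.

The boundary map ∂_1: C_1 → C_0 is given by ∂[p,q] = [q] − [p]. For instance
  ∂[0,2] = [2] − [0].
The 5×9 boundary matrix has rank 4 and Smith normal form diag(1,1,1,1).

∂_2: C_2 → C_1 maps a triangle to the signed sum of its edges. For instance
  ∂[0,3,4] = [3,4] − [0,4] + [0,3],
  ∂[0,1,2] = [1,2] − [0,2] + [0,1].
This gives a 9×6 integer matrix of rank 5; reducing to Smith normal form yields diagonal entries (1,1,1,1,1).

Reading off H_k = ker ∂_k / im ∂_{k+1}:

  H_0: rank C_0 − rank ∂_1 = 5 − 4 = 1, and the invariant factors of ∂_1 are all 1, so H_0 ≅ Z.
  H_1: rank ker ∂_1 − rank ∂_2 = (9 − 4) − 5 = 0, and the invariant factors of ∂_2 are all 1, so H_1 ≅ 0.
  H_2: rank ker ∂_2 − rank ∂_3 = (6 − 5) − 0 = 1, and there is no ∂_3, so H_2 ≅ Z.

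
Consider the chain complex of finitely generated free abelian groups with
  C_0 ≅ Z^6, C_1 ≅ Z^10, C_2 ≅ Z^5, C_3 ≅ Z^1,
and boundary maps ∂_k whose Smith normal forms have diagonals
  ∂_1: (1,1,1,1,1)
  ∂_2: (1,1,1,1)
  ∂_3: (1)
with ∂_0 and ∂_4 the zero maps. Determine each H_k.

H_0 = Z,  H_1 = Z,  H_2 = 0,  H_3 = 0.

H_0: b_0 = 6 − 0 − 5 = 1; torsion from ∂_1 factors > 1: none. So H_0 = Z.
H_1: b_1 = 10 − 5 − 4 = 1; torsion from ∂_2 factors > 1: none. So H_1 = Z.
H_2: b_2 = 5 − 4 − 1 = 0; torsion from ∂_3 factors > 1: none. So H_2 = 0.
H_3: b_3 = 1 − 1 − 0 = 0; torsion from ∂_4 factors > 1: none. So H_3 = 0.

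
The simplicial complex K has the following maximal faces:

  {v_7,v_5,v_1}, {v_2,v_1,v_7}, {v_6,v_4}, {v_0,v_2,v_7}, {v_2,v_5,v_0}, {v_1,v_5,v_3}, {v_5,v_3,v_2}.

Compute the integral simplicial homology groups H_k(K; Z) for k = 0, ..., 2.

We work with the vertex ordering v_0 < v_1 < v_2 < v_3 < v_4 < v_5 < v_6 < v_7. The simplices of K, each written with vertices in increasing order, are:

  0-simplices (8): [v_0], [v_1], [v_2], [v_3], [v_4], [v_5], [v_6], [v_7]
  1-simplices (13): [v_0,v_2], [v_0,v_5], [v_0,v_7], [v_1,v_2], [v_1,v_3], [v_1,v_5], [v_1,v_7], [v_2,v_3], [v_2,v_5], [v_2,v_7], [v_3,v_5], [v_4,v_6], [v_5,v_7]
  2-simplices (6): [v_0,v_2,v_5], [v_0,v_2,v_7], [v_1,v_2,v_7], [v_1,v_3,v_5], [v_1,v_5,v_7], [v_2,v_3,v_5]

Hence C_0 ≅ Z^8, C_1 ≅ Z^13, C_2 ≅ Z^6.

The boundary map ∂_1: C_1 → C_0 is given by ∂[p,q] = [q] − [p].
As a 8×13 matrix over Z this has rank 6, with invariant factors (1,1,1,1,1,1).

∂_2: C_2 → C_1 acts by ∂[p,q,r] = [q,r] − [p,r] + [p,q]. For instance
  ∂[v_2,v_3,v_5] = [v_3,v_5] − [v_2,v_5] + [v_2,v_3],
  ∂[v_0,v_2,v_5] = [v_2,v_5] − [v_0,v_5] + [v_0,v_2].
This gives a 13×6 integer matrix of rank 6; reducing to Smith normal form yields diagonal entries (1,1,1,1,1,1).

Now H_k = ker ∂_k / im ∂_{k+1}, so:

  H_0: rank C_0 − rank ∂_1 = 8 − 6 = 2, and the invariant factors of ∂_1 are all 1, so H_0 = Z^2.
  H_1: rank ker ∂_1 − rank ∂_2 = (13 − 6) − 6 = 1, and the invariant factors of ∂_2 are all 1, so H_1 = Z.
  H_2: rank ker ∂_2 − rank ∂_3 = (6 − 6) − 0 = 0, and there is no ∂_3, so H_2 = 0.

H_0 = Z^2,  H_1 = Z,  H_2 = 0.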